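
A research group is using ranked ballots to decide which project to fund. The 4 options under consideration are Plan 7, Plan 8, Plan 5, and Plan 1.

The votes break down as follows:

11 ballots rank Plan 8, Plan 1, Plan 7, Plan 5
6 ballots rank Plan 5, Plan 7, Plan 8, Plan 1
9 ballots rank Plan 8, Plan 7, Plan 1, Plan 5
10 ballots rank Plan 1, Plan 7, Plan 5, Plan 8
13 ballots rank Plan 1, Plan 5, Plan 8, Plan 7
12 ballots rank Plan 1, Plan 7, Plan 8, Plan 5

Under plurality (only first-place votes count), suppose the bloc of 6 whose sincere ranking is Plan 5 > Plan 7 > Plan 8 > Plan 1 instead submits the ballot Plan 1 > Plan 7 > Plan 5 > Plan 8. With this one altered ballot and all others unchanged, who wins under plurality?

First-place totals with the altered ballot: Plan 7 0, Plan 8 20, Plan 5 0, Plan 1 41.
The winner is unchanged: still Plan 1.

Plan 1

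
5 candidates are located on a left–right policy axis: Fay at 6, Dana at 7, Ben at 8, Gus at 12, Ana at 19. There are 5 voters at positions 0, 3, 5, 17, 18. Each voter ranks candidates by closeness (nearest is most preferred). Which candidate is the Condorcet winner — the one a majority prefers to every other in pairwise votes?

Fay

With single-peaked preferences on a line, the Condorcet winner is the candidate closest to the median voter.
The median voter (position 5) is closest to Fay at 6.
Check: Fay vs Gus — voters closer to Fay: 3 of 5.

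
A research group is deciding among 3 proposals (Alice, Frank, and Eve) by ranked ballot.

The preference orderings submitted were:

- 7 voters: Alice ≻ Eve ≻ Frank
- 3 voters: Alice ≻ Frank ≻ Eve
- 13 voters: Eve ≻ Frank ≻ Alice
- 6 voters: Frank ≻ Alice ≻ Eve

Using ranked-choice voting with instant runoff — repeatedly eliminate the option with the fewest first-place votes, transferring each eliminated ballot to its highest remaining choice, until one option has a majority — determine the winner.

Alice

Round 1: Eve 13, Alice 10, Frank 6. Frank has the fewest and is eliminated.
Round 2: Alice 16, Eve 13. Alice has a majority.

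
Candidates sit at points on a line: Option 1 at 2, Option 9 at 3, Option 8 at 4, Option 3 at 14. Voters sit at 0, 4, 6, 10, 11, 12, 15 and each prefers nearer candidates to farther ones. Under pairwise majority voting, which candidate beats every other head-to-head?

With single-peaked preferences on a line, the Condorcet winner is the candidate closest to the median voter.
The median voter (position 10) is closest to Option 3 at 14.
Check: Option 3 vs Option 8 — voters closer to Option 3: 4 of 7.

Option 3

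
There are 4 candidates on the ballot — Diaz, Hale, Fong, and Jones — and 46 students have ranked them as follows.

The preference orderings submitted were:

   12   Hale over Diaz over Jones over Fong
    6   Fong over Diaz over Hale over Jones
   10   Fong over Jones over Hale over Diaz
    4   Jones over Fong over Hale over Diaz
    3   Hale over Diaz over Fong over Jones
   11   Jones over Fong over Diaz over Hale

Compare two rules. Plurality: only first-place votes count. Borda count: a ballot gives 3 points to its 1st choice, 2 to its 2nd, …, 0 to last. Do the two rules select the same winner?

Yes

Plurality first-place counts: Diaz 0, Hale 15, Fong 16, Jones 15 → Fong.
Borda totals: Diaz 53, Hale 65, Fong 81, Jones 77 → Fong.
The two rules agree on Fong.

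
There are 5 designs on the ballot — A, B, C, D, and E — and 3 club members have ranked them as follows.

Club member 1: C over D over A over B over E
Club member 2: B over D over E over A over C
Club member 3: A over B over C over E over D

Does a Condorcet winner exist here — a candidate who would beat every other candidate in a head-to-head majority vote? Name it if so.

No Condorcet winner

Head-to-head results (3 voters total):
A vs B: A wins 2–1.
A vs C: A wins 2–1.
A vs D: D wins 2–1.
A vs E: A wins 2–1.
B vs C: B wins 2–1.
B vs D: B wins 2–1.
B vs E: B wins 3–0.
C vs D: C wins 2–1.
C vs E: C wins 2–1.
D vs E: D wins 2–1.
No candidate beats all others: A beats B beats D beats A, a majority cycle.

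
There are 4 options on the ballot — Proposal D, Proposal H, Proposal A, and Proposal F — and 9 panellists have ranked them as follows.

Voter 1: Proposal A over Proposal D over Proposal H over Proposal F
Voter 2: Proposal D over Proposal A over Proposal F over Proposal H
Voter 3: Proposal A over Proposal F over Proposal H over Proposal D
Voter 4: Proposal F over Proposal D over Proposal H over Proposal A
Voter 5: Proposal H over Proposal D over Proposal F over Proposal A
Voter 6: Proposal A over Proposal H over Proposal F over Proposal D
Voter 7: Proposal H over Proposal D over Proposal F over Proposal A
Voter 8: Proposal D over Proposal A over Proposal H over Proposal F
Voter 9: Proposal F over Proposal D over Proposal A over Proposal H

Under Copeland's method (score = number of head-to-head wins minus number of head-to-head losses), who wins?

Proposal D

Pairwise results:
  Proposal D vs Proposal H: Proposal D wins 5–4.
  Proposal D vs Proposal A: Proposal D wins 6–3.
  Proposal D vs Proposal F: Proposal D wins 5–4.
  Proposal H vs Proposal A: Proposal A wins 6–3.
  Proposal H vs Proposal F: Proposal H wins 5–4.
  Proposal A vs Proposal F: Proposal A wins 5–4.
Copeland scores (wins − losses):
  Proposal D: 3 − 0 = 3
  Proposal H: 1 − 2 = -1
  Proposal A: 2 − 1 = 1
  Proposal F: 0 − 3 = -3
Proposal D has the best Copeland score.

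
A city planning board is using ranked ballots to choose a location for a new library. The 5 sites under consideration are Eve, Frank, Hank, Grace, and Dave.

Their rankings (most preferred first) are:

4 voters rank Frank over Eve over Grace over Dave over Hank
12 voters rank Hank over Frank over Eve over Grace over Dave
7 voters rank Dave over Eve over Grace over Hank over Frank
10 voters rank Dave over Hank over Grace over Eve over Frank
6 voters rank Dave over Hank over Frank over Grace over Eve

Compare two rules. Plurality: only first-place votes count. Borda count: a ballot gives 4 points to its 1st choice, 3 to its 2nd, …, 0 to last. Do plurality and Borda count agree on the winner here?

Plurality first-place counts: Eve 0, Frank 4, Hank 12, Grace 0, Dave 23 → Dave.
Borda totals: Eve 67, Frank 64, Hank 103, Grace 60, Dave 96 → Hank.
The two rules disagree: plurality picks Dave, Borda picks Hank.

No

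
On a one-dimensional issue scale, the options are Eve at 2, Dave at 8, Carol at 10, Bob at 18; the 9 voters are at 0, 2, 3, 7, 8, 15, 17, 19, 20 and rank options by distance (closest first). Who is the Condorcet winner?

With single-peaked preferences on a line, the Condorcet winner is the candidate closest to the median voter.
The median voter (position 8) is closest to Dave at 8.
Check: Dave vs Eve — voters closer to Dave: 6 of 9.

Dave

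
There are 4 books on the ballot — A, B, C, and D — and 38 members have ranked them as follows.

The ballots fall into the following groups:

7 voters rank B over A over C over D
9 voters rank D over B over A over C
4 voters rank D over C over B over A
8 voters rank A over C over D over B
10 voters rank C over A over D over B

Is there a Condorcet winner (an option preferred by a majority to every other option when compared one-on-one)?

No

Head-to-head results (38 voters total):
A vs B: B wins 20–18.
A vs C: A wins 24–14.
A vs D: A wins 25–13.
B vs C: C wins 22–16.
B vs D: D wins 31–7.
C vs D: C wins 25–13.
No candidate beats all others: A beats C beats B beats A, a majority cycle.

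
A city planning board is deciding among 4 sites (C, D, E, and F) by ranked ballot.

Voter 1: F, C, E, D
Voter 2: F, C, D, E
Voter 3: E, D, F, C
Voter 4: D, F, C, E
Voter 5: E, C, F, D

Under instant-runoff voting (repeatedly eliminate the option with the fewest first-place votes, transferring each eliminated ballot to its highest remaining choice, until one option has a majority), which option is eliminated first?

Round 1: E 2, F 2, D 1, C 0. C has the fewest and is eliminated.
Round 2: E 2, F 2, D 1. D has the fewest and is eliminated.
Round 3: F 3, E 2. F has a majority.

C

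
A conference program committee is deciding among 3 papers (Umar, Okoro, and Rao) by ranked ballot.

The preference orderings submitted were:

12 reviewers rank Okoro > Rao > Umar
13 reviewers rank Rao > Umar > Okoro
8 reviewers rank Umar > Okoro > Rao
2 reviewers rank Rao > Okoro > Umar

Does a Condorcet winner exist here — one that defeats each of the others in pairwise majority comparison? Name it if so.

Head-to-head results (35 voters total):
Umar vs Okoro: Umar wins 21–14.
Umar vs Rao: Rao wins 27–8.
Okoro vs Rao: Okoro wins 20–15.
No candidate beats all others: Umar beats Okoro beats Rao beats Umar, a majority cycle.

None — there is no Condorcet winner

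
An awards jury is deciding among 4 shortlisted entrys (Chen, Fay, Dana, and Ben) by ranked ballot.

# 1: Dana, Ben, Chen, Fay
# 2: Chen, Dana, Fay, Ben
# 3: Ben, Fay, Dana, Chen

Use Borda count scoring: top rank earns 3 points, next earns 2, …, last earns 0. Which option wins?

Dana

Borda scores:
  Chen: 1 + 3 + 0 = 4
  Fay: 0 + 1 + 2 = 3
  Dana: 3 + 2 + 1 = 6
  Ben: 2 + 0 + 3 = 5
Dana has the highest total.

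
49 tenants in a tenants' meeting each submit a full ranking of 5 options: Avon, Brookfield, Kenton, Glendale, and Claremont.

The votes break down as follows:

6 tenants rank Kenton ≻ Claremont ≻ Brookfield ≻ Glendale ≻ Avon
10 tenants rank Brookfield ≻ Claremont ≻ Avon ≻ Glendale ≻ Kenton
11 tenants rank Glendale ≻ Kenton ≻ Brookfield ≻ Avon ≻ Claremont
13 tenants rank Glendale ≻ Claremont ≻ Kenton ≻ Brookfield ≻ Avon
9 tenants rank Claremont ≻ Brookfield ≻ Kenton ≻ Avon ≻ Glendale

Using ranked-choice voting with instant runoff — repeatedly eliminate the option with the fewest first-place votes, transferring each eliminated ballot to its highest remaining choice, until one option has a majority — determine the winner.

Round 1: Glendale 24, Brookfield 10, Claremont 9, Kenton 6, Avon 0. Avon has the fewest and is eliminated.
Round 2: Glendale 24, Brookfield 10, Claremont 9, Kenton 6. Kenton has the fewest and is eliminated.
Round 3: Glendale 24, Claremont 15, Brookfield 10. Brookfield has the fewest and is eliminated.
Round 4: Claremont 25, Glendale 24. Claremont has a majority.

Claremont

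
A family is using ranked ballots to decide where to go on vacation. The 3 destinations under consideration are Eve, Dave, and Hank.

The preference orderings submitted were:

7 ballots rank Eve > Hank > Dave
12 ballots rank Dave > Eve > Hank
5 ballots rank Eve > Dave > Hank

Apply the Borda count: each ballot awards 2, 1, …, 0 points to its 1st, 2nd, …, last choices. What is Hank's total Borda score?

Borda scores:
  Eve: 7·2 + 12·1 + 5·2 = 36
  Dave: 7·0 + 12·2 + 5·1 = 29
  Hank: 7·1 + 12·0 + 5·0 = 7

7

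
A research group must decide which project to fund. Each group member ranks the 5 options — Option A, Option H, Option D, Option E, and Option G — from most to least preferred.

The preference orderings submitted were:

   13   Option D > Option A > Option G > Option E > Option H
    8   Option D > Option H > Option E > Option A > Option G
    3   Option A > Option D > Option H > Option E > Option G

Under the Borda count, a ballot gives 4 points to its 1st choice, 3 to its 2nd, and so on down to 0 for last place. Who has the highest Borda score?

Borda scores:
  Option A: 13·3 + 8·1 + 3·4 = 59
  Option H: 13·0 + 8·3 + 3·2 = 30
  Option D: 13·4 + 8·4 + 3·3 = 93
  Option E: 13·1 + 8·2 + 3·1 = 32
  Option G: 13·2 + 8·0 + 3·0 = 26
Option D has the highest total.

Option D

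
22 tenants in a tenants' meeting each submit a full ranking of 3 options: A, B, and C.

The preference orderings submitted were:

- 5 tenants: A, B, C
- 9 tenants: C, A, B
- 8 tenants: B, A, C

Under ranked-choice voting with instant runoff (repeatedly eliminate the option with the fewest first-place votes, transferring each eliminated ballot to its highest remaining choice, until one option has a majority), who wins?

B

Round 1: C 9, B 8, A 5. A has the fewest and is eliminated.
Round 2: B 13, C 9. B has a majority.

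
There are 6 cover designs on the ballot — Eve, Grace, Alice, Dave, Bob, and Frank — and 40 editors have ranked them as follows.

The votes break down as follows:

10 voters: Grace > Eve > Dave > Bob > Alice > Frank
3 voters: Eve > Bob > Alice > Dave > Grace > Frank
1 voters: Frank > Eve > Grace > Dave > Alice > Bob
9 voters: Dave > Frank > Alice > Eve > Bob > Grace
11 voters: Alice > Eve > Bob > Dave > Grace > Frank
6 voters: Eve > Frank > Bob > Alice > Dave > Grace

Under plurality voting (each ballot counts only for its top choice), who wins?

Alice

First-place vote totals:
  Eve: 9
  Grace: 10
  Alice: 11
  Dave: 9
  Bob: 0
  Frank: 1
Alice has the most first-place votes.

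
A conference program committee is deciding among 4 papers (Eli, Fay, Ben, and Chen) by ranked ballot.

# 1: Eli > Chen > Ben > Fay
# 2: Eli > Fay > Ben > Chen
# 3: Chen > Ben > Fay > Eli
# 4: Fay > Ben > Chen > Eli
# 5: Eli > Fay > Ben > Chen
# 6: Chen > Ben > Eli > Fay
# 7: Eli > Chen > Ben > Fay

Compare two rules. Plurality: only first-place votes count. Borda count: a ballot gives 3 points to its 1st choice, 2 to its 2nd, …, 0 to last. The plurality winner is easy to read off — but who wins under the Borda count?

Eli

Plurality first-place counts: Eli 4, Fay 1, Ben 0, Chen 2 → Eli.
Borda totals: Eli 13, Fay 8, Ben 10, Chen 11 → Eli.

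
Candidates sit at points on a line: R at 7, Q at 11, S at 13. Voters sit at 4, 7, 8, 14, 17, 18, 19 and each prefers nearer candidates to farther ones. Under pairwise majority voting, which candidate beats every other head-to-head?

With single-peaked preferences on a line, the Condorcet winner is the candidate closest to the median voter.
The median voter (position 14) is closest to S at 13.
Check: S vs Q — voters closer to S: 4 of 7.

S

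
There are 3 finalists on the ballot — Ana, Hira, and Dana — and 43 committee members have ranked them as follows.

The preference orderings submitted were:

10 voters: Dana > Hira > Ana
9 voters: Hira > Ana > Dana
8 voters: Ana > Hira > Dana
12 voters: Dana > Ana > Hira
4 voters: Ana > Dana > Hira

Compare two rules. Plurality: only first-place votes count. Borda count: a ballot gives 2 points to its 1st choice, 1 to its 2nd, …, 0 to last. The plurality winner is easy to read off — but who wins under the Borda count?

Dana

Plurality first-place counts: Ana 12, Hira 9, Dana 22 → Dana.
Borda totals: Ana 45, Hira 36, Dana 48 → Dana.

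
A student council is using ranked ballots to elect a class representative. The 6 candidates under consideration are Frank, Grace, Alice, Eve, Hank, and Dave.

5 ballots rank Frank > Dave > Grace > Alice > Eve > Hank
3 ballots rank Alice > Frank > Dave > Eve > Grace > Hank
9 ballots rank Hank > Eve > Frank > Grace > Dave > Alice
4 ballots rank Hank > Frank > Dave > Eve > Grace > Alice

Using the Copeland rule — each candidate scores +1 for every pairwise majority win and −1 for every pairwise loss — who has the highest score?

Hank

Pairwise results:
  Frank vs Grace: Frank wins 21–0.
  Frank vs Alice: Frank wins 18–3.
  Frank vs Eve: Frank wins 12–9.
  Frank vs Hank: Hank wins 13–8.
  Frank vs Dave: Frank wins 21–0.
  Grace vs Alice: Grace wins 18–3.
  Grace vs Eve: Eve wins 16–5.
  Grace vs Hank: Hank wins 13–8.
  Grace vs Dave: Dave wins 12–9.
  Alice vs Eve: Eve wins 13–8.
  Alice vs Hank: Hank wins 13–8.
  Alice vs Dave: Dave wins 18–3.
  Eve vs Hank: Hank wins 13–8.
  Eve vs Dave: Dave wins 12–9.
  Hank vs Dave: Hank wins 13–8.
Copeland scores (wins − losses):
  Frank: 4 − 1 = 3
  Grace: 1 − 4 = -3
  Alice: 0 − 5 = -5
  Eve: 2 − 3 = -1
  Hank: 5 − 0 = 5
  Dave: 3 − 2 = 1
Hank has the best Copeland score.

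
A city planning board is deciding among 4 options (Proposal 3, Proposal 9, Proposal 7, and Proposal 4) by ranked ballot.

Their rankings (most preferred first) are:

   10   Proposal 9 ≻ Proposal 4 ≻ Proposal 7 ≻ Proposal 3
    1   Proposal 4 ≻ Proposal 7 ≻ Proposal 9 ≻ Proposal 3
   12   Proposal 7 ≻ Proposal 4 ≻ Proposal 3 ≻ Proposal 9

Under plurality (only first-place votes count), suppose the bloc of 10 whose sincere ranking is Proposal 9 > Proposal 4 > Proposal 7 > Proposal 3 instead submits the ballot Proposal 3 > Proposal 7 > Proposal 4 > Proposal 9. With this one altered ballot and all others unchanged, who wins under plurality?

Proposal 7

First-place totals with the altered ballot: Proposal 3 10, Proposal 9 0, Proposal 7 12, Proposal 4 1.
The winner is unchanged: still Proposal 7.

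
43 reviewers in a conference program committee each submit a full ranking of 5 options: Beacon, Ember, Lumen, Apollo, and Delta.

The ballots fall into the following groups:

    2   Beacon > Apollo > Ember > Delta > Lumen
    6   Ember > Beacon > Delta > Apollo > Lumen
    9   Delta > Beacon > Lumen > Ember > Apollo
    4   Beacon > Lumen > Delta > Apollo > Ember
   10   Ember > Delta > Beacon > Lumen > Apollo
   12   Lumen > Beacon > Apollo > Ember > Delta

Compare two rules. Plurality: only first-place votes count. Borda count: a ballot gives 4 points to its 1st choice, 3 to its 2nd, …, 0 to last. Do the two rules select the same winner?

No

Plurality first-place counts: Beacon 6, Ember 16, Lumen 12, Apollo 0, Delta 9 → Ember.
Borda totals: Beacon 125, Ember 89, Lumen 88, Apollo 40, Delta 88 → Beacon.
The two rules disagree: plurality picks Ember, Borda picks Beacon.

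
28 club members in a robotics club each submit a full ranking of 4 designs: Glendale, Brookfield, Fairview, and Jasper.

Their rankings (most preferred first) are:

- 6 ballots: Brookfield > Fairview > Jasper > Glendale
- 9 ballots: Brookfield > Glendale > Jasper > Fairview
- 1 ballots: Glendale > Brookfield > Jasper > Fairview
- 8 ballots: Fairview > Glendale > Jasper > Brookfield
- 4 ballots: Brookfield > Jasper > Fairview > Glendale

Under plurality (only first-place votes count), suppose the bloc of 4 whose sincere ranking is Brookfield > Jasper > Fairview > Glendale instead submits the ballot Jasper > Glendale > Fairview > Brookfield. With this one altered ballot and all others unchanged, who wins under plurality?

First-place totals with the altered ballot: Glendale 1, Brookfield 15, Fairview 8, Jasper 4.
The winner is unchanged: still Brookfield.

Brookfield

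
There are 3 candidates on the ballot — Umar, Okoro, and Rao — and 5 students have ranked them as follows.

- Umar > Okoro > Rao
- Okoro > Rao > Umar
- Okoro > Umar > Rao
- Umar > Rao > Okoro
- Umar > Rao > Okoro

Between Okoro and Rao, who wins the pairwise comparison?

Ballots ranking Okoro above Rao: 3.
Ballots ranking Rao above Okoro: 2.
Okoro wins the head-to-head, 3–2.

Okoro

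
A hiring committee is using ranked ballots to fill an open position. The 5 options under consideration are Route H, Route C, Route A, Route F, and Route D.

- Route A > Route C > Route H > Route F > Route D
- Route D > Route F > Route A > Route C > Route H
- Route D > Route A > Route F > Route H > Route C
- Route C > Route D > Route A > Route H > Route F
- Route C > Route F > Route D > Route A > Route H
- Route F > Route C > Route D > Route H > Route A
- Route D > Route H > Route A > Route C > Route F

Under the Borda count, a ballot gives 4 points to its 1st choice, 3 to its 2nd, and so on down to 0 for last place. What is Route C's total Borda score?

Borda scores:
  Route H: 2 + 0 + 1 + 1 + 0 + 1 + 3 = 8
  Route C: 3 + 1 + 0 + 4 + 4 + 3 + 1 = 16
  Route A: 4 + 2 + 3 + 2 + 1 + 0 + 2 = 14
  Route F: 1 + 3 + 2 + 0 + 3 + 4 + 0 = 13
  Route D: 0 + 4 + 4 + 3 + 2 + 2 + 4 = 19

16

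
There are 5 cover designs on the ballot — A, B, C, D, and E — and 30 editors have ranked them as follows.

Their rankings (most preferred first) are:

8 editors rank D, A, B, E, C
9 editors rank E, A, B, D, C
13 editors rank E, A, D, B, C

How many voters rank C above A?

0

Ballots ranking C above A: 0.
Ballots ranking A above C: 8+9+13 = 30.
So 0 of 30 voters prefer C to A.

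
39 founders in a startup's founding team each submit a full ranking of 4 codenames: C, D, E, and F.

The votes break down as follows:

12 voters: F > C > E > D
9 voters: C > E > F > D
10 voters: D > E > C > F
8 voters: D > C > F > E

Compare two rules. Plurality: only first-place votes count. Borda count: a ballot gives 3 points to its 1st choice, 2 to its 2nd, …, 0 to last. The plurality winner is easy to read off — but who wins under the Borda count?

Plurality first-place counts: C 9, D 18, E 0, F 12 → D.
Borda totals: C 77, D 54, E 50, F 53 → C.

C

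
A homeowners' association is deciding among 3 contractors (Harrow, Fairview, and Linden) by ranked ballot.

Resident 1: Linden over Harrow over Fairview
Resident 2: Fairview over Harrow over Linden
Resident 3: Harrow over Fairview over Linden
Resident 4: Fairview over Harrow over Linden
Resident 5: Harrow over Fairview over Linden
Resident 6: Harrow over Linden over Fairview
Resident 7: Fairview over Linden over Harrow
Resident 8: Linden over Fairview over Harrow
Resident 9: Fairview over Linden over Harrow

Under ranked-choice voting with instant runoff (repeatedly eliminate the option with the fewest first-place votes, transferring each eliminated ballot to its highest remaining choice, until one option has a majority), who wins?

Fairview

Round 1: Fairview 4, Harrow 3, Linden 2. Linden has the fewest and is eliminated.
Round 2: Fairview 5, Harrow 4. Fairview has a majority.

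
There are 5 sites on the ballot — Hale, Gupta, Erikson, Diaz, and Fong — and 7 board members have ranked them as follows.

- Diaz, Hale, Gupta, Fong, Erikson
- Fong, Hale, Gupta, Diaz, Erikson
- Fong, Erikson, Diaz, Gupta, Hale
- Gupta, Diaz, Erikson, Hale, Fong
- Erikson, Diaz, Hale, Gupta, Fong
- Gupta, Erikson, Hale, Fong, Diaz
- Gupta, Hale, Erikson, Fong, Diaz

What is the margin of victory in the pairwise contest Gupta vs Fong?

Ballots ranking Gupta above Fong: 5.
Ballots ranking Fong above Gupta: 2.
Gupta wins 5–2, a margin of 3.

3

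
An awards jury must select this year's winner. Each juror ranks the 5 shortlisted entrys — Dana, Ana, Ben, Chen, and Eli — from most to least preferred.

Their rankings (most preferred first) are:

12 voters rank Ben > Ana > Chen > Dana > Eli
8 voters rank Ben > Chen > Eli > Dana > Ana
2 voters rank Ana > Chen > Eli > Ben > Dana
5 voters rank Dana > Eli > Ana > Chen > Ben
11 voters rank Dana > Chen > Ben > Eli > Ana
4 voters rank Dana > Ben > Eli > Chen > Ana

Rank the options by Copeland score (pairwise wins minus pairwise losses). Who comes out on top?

Ben

Pairwise results:
  Dana vs Ana: Dana wins 28–14.
  Dana vs Ben: Ben wins 22–20.
  Dana vs Chen: Chen wins 22–20.
  Dana vs Eli: Dana wins 32–10.
  Ana vs Ben: Ben wins 35–7.
  Ana vs Chen: Chen wins 23–19.
  Ana vs Eli: Eli wins 28–14.
  Ben vs Chen: Ben wins 24–18.
  Ben vs Eli: Ben wins 35–7.
  Chen vs Eli: Chen wins 33–9.
Copeland scores (wins − losses):
  Dana: 2 − 2 = 0
  Ana: 0 − 4 = -4
  Ben: 4 − 0 = 4
  Chen: 3 − 1 = 2
  Eli: 1 − 3 = -2
Ben has the best Copeland score.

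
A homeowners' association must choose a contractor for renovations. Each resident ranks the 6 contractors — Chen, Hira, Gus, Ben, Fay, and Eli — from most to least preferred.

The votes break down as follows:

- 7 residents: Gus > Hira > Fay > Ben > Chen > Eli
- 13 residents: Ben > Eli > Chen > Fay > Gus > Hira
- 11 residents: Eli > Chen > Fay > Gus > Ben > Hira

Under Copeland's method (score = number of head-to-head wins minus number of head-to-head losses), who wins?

Pairwise results:
  Chen vs Hira: Chen wins 24–7.
  Chen vs Gus: Chen wins 24–7.
  Chen vs Ben: Ben wins 20–11.
  Chen vs Fay: Chen wins 24–7.
  Chen vs Eli: Eli wins 24–7.
  Hira vs Gus: Gus wins 31–0.
  Hira vs Ben: Ben wins 24–7.
  Hira vs Fay: Fay wins 24–7.
  Hira vs Eli: Eli wins 24–7.
  Gus vs Ben: Gus wins 18–13.
  Gus vs Fay: Fay wins 24–7.
  Gus vs Eli: Eli wins 24–7.
  Ben vs Fay: Fay wins 18–13.
  Ben vs Eli: Ben wins 20–11.
  Fay vs Eli: Eli wins 24–7.
Copeland scores (wins − losses):
  Chen: 3 − 2 = 1
  Hira: 0 − 5 = -5
  Gus: 2 − 3 = -1
  Ben: 3 − 2 = 1
  Fay: 3 − 2 = 1
  Eli: 4 − 1 = 3
Eli has the best Copeland score.

Eli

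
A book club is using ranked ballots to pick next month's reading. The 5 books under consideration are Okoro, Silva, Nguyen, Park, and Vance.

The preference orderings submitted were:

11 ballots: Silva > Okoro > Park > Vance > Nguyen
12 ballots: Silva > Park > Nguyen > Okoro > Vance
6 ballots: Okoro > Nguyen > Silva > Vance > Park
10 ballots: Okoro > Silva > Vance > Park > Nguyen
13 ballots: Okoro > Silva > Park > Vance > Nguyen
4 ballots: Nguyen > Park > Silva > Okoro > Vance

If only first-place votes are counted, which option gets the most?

First-place vote totals:
  Okoro: 29
  Silva: 23
  Nguyen: 4
  Park: 0
  Vance: 0
Okoro has the most first-place votes.

Okoro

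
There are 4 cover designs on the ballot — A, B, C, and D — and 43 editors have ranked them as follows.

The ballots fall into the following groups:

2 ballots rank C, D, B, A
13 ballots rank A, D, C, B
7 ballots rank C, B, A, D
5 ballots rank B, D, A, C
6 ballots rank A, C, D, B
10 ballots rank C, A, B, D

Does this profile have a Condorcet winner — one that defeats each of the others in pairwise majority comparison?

Yes

Head-to-head results (43 voters total):
A vs B: A wins 29–14.
A vs C: A wins 24–19.
A vs D: A wins 36–7.
B vs C: C wins 38–5.
B vs D: B wins 22–21.
C vs D: C wins 25–18.
A beats each rival — B (29–14), C (24–19), D (36–7) — so A is the Condorcet winner.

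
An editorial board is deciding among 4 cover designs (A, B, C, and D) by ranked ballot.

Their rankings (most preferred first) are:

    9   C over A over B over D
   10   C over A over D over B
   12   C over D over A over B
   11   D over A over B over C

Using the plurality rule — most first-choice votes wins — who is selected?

First-place vote totals:
  A: 0
  B: 0
  C: 31
  D: 11
C has the most first-place votes.

C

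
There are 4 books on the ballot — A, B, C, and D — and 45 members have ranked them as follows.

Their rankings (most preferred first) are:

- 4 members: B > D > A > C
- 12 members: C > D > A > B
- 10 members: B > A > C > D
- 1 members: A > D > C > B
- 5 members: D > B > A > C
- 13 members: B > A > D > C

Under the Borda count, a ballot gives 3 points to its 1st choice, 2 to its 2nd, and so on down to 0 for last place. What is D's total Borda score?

Borda scores:
  A: 4·1 + 12·1 + 10·2 + 3 + 5·1 + 13·2 = 70
  B: 4·3 + 12·0 + 10·3 + 0 + 5·2 + 13·3 = 91
  C: 4·0 + 12·3 + 10·1 + 1 + 5·0 + 13·0 = 47
  D: 4·2 + 12·2 + 10·0 + 2 + 5·3 + 13·1 = 62

62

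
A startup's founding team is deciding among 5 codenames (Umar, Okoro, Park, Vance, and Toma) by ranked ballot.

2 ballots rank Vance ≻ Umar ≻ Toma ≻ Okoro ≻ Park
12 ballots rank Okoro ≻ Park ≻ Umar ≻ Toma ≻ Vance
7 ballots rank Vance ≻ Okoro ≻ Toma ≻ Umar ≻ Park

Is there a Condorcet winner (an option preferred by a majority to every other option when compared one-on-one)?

Yes

Head-to-head results (21 voters total):
Umar vs Okoro: Okoro wins 19–2.
Umar vs Park: Park wins 12–9.
Umar vs Vance: Umar wins 12–9.
Umar vs Toma: Umar wins 14–7.
Okoro vs Park: Okoro wins 21–0.
Okoro vs Vance: Okoro wins 12–9.
Okoro vs Toma: Okoro wins 19–2.
Park vs Vance: Park wins 12–9.
Park vs Toma: Park wins 12–9.
Vance vs Toma: Toma wins 12–9.
Okoro beats each rival — Umar (19–2), Park (21–0), Vance (12–9), Toma (19–2) — so Okoro is the Condorcet winner.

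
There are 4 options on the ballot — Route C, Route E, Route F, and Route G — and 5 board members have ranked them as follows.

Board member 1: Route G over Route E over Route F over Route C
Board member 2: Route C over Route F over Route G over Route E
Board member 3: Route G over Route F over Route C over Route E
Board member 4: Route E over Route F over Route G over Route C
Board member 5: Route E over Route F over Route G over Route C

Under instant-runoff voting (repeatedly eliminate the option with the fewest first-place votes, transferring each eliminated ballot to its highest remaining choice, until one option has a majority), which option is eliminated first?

Route F

Round 1: Route E 2, Route G 2, Route C 1, Route F 0. Route F has the fewest and is eliminated.
Round 2: Route E 2, Route G 2, Route C 1. Route C has the fewest and is eliminated.
Round 3: Route G 3, Route E 2. Route G has a majority.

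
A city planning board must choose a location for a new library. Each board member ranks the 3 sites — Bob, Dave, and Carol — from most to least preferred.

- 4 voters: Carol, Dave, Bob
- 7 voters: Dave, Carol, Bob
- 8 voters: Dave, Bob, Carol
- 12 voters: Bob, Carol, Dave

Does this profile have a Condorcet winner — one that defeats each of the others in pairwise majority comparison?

No

Head-to-head results (31 voters total):
Bob vs Dave: Dave wins 19–12.
Bob vs Carol: Bob wins 20–11.
Dave vs Carol: Carol wins 16–15.
No candidate beats all others: Bob beats Carol beats Dave beats Bob, a majority cycle.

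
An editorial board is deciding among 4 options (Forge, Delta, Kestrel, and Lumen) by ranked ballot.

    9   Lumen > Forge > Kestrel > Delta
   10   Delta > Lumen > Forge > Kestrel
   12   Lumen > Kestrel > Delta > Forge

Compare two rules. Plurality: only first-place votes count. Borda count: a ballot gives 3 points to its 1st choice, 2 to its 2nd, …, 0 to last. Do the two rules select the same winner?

Yes

Plurality first-place counts: Forge 0, Delta 10, Kestrel 0, Lumen 21 → Lumen.
Borda totals: Forge 28, Delta 42, Kestrel 33, Lumen 83 → Lumen.
The two rules agree on Lumen.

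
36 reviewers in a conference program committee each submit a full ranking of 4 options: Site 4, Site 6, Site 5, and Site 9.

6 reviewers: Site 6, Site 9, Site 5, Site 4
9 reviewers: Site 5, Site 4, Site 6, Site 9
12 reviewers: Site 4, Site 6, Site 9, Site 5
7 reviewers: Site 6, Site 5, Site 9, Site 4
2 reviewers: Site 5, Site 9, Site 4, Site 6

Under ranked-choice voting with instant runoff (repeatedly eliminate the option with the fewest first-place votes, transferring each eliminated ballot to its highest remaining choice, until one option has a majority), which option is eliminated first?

Site 9

Round 1: Site 6 13, Site 4 12, Site 5 11, Site 9 0. Site 9 has the fewest and is eliminated.
Round 2: Site 6 13, Site 4 12, Site 5 11. Site 5 has the fewest and is eliminated.
Round 3: Site 4 23, Site 6 13. Site 4 has a majority.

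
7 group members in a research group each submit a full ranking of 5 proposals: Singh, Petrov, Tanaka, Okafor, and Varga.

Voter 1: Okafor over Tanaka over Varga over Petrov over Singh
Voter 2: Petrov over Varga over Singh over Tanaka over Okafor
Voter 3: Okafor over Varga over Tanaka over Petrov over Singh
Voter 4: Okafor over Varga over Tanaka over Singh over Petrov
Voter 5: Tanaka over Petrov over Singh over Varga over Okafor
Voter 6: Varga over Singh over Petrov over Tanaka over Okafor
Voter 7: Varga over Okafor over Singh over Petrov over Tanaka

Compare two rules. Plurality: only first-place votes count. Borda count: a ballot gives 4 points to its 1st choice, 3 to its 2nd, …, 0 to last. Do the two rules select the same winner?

Plurality first-place counts: Singh 0, Petrov 1, Tanaka 1, Okafor 3, Varga 2 → Okafor.
Borda totals: Singh 10, Petrov 12, Tanaka 13, Okafor 15, Varga 20 → Varga.
The two rules disagree: plurality picks Okafor, Borda picks Varga.

No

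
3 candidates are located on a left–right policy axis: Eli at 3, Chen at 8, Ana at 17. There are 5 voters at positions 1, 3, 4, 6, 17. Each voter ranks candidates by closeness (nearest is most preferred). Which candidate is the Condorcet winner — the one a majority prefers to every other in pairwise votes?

With single-peaked preferences on a line, the Condorcet winner is the candidate closest to the median voter.
The median voter (position 4) is closest to Eli at 3.
Check: Eli vs Chen — voters closer to Eli: 3 of 5.

Eli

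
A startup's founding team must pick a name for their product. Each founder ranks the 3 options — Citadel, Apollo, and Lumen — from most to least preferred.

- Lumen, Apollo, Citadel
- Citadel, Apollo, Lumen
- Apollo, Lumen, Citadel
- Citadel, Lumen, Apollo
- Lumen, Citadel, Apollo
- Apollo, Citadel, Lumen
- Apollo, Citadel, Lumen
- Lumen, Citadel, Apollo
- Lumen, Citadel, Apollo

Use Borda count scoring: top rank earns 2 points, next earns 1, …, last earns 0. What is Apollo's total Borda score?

Borda scores:
  Citadel: 0 + 2 + 0 + 2 + 1 + 1 + 1 + 1 + 1 = 9
  Apollo: 1 + 1 + 2 + 0 + 0 + 2 + 2 + 0 + 0 = 8
  Lumen: 2 + 0 + 1 + 1 + 2 + 0 + 0 + 2 + 2 = 10

8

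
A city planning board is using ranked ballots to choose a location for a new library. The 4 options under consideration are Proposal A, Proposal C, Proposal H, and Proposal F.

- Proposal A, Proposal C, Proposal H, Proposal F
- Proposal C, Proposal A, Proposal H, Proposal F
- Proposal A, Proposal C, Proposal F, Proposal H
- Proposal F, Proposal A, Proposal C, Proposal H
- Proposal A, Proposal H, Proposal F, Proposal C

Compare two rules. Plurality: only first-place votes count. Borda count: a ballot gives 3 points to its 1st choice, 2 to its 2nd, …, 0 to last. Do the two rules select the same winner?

Yes

Plurality first-place counts: Proposal A 3, Proposal C 1, Proposal H 0, Proposal F 1 → Proposal A.
Borda totals: Proposal A 13, Proposal C 8, Proposal H 4, Proposal F 5 → Proposal A.
The two rules agree on Proposal A.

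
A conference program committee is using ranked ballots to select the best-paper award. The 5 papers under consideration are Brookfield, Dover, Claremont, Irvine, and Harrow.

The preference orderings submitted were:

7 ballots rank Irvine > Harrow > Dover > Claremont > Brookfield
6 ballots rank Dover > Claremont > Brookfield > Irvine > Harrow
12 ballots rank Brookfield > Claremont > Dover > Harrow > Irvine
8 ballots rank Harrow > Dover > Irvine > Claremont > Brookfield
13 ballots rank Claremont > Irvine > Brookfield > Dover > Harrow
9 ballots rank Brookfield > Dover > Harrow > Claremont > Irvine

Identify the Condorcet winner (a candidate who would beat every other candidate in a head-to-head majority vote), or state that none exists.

No Condorcet winner

Head-to-head results (55 voters total):
Brookfield vs Dover: Brookfield wins 34–21.
Brookfield vs Claremont: Claremont wins 34–21.
Brookfield vs Irvine: Irvine wins 28–27.
Brookfield vs Harrow: Brookfield wins 40–15.
Dover vs Claremont: Dover wins 30–25.
Dover vs Irvine: Dover wins 35–20.
Dover vs Harrow: Dover wins 40–15.
Claremont vs Irvine: Claremont wins 40–15.
Claremont vs Harrow: Claremont wins 31–24.
Irvine vs Harrow: Harrow wins 29–26.
No candidate beats all others: Brookfield beats Dover beats Claremont beats Brookfield, a majority cycle.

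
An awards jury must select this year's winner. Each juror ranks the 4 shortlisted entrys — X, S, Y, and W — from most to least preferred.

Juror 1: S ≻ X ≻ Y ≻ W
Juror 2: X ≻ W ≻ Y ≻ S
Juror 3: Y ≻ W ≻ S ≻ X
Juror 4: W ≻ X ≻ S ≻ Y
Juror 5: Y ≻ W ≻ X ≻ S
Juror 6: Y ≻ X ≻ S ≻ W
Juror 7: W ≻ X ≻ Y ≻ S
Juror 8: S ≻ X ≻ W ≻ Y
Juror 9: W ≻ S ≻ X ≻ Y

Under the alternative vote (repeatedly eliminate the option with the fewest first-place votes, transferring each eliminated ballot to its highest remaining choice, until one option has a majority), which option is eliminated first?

Round 1: Y 3, W 3, S 2, X 1. X has the fewest and is eliminated.
Round 2: W 4, Y 3, S 2. S has the fewest and is eliminated.
Round 3: W 5, Y 4. W has a majority.

X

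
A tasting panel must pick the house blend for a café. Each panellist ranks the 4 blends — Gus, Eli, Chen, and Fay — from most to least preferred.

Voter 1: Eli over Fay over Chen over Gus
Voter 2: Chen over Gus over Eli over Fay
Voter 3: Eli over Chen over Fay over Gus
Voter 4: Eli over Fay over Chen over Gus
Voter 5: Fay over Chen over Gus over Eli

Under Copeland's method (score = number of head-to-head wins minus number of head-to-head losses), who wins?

Eli

Pairwise results:
  Gus vs Eli: Eli wins 3–2.
  Gus vs Chen: Chen wins 5–0.
  Gus vs Fay: Fay wins 4–1.
  Eli vs Chen: Eli wins 3–2.
  Eli vs Fay: Eli wins 4–1.
  Chen vs Fay: Fay wins 3–2.
Copeland scores (wins − losses):
  Gus: 0 − 3 = -3
  Eli: 3 − 0 = 3
  Chen: 1 − 2 = -1
  Fay: 2 − 1 = 1
Eli has the best Copeland score.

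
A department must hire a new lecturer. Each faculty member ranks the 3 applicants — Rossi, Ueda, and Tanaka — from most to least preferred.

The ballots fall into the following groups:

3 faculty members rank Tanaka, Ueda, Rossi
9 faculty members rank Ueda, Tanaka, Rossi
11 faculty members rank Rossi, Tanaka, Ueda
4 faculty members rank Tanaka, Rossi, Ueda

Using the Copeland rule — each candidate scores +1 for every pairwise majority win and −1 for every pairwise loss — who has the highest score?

Pairwise results:
  Rossi vs Ueda: Rossi wins 15–12.
  Rossi vs Tanaka: Tanaka wins 16–11.
  Ueda vs Tanaka: Tanaka wins 18–9.
Copeland scores (wins − losses):
  Rossi: 1 − 1 = 0
  Ueda: 0 − 2 = -2
  Tanaka: 2 − 0 = 2
Tanaka has the best Copeland score.

Tanaka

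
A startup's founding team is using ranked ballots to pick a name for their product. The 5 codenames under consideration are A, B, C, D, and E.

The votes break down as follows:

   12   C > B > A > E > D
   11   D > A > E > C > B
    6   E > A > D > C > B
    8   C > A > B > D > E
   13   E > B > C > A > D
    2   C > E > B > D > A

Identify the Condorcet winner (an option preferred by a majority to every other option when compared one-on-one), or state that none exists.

Head-to-head results (52 voters total):
A vs B: B wins 27–25.
A vs C: C wins 35–17.
A vs D: A wins 39–13.
A vs E: A wins 31–21.
B vs C: C wins 39–13.
B vs D: B wins 35–17.
B vs E: E wins 32–20.
C vs D: C wins 35–17.
C vs E: E wins 30–22.
D vs E: E wins 33–19.
No candidate beats all others: A beats E beats B beats A, a majority cycle.

There is no Condorcet winner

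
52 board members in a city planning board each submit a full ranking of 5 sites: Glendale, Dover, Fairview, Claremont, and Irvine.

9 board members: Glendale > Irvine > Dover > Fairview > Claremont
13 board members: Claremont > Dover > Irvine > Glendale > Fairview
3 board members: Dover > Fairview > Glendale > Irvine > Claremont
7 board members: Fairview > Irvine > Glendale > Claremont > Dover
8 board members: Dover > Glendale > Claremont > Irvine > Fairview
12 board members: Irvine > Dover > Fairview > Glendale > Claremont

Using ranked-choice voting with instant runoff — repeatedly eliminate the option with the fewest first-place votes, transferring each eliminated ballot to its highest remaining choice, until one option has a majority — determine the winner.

Irvine

Round 1: Claremont 13, Irvine 12, Dover 11, Glendale 9, Fairview 7. Fairview has the fewest and is eliminated.
Round 2: Irvine 19, Claremont 13, Dover 11, Glendale 9. Glendale has the fewest and is eliminated.
Round 3: Irvine 28, Claremont 13, Dover 11. Irvine has a majority.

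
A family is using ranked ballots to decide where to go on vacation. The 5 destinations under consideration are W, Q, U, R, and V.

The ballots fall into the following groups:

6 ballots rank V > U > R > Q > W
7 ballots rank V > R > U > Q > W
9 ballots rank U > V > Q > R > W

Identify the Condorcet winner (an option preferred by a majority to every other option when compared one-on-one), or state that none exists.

V

Head-to-head results (22 voters total):
W vs Q: Q wins 22–0.
W vs U: U wins 22–0.
W vs R: R wins 22–0.
W vs V: V wins 22–0.
Q vs U: U wins 22–0.
Q vs R: R wins 13–9.
Q vs V: V wins 22–0.
U vs R: U wins 15–7.
U vs V: V wins 13–9.
R vs V: V wins 22–0.
V beats each rival — W (22–0), Q (22–0), U (13–9), R (22–0) — so V is the Condorcet winner.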